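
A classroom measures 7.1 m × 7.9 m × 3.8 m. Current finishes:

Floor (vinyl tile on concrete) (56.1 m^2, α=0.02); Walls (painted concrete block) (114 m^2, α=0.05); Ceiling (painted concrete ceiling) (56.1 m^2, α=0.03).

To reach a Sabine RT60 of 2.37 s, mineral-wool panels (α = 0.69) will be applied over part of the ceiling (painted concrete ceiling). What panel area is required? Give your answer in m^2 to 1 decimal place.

9.1

Total absorption A₁ = 56.1×0.02 + 114×0.05 + 56.1×0.03
  = 1.122 + 5.700 + 1.683 = 8.505 m^2 sabins.
V = 213.142 m³. Target absorption A₂ = 0.161 × 213.142 / 2.37 = 14.479 sabins.
Absorption to add: 14.479 − 8.505 = 5.974 sabins.
Net gain per m^2: Δα = 0.69 − 0.03 = 0.66.
Panel area = 5.974 / 0.66 = 9.1 m^2.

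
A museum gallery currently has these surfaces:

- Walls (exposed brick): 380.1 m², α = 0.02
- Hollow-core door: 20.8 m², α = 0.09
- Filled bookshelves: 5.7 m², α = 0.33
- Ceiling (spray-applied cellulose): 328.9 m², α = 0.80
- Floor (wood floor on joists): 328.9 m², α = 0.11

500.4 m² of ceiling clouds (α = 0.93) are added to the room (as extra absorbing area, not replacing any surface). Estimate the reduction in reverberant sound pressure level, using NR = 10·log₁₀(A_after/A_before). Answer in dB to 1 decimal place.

4.0 dB

Summing Sᵢαᵢ: 7.602 + 1.872 + 1.881 + 263.120 + 36.179 → A_before = 310.654 sabins.
Added absorption = 500.4 × 0.93 = 465.372 sabins.
New total A_after = 776.026 sabins.
Reduction = 10 log₁₀(A_after/A_before) = 10 log₁₀(2.4980) = 4.0 dB.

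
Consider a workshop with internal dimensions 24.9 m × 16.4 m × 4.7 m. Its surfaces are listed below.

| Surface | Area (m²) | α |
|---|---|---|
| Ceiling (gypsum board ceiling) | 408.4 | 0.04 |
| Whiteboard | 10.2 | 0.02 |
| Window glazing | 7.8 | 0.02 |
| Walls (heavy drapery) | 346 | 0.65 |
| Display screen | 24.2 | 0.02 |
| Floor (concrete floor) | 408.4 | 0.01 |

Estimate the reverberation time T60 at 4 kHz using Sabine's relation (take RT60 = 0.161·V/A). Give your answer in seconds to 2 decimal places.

1.26 s

A = Σ Sᵢαᵢ = 408.4×0.04 + 10.2×0.02 + 7.8×0.02 + 346×0.65 + 24.2×0.02 + 408.4×0.01 = 246.164 sabins.
V = 24.9·16.4·4.7 = 1919.292 m³.
T = 0.161 V/A = 0.161·1919.292/246.164 = 1.26 s.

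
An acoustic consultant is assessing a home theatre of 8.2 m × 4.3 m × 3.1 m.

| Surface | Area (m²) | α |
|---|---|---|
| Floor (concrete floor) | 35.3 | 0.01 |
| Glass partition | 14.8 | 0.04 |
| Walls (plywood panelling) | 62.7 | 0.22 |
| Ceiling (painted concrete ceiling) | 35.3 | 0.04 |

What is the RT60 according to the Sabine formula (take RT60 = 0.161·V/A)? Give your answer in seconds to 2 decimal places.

Total absorption A = 35.3×0.01 + 14.8×0.04 + 62.7×0.22 + 35.3×0.04
  = 0.353 + 0.592 + 13.794 + 1.412 = 16.151 m² sabins.
Volume V = 8.2 × 4.3 × 3.1 = 109.306 m³.
Sabine: RT60 = 0.161 × 109.306 / 16.151 = 1.09 s.

1.09 s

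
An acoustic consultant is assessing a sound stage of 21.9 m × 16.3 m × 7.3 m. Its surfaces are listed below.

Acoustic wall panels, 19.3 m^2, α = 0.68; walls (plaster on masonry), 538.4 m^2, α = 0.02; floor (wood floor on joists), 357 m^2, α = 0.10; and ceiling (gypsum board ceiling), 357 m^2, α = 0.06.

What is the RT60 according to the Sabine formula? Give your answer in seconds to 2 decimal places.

5.18 sec

Total absorption A = 19.3·0.68 + 538.4·0.02 + 357·0.10 + 357·0.06
  = 13.124 + 10.768 + 35.700 + 21.420 = 81.012 m^2 sabins.
Room volume: 2605.881 m³.
T = 0.161 V/A = 0.161·2605.881/81.012 = 5.18 s.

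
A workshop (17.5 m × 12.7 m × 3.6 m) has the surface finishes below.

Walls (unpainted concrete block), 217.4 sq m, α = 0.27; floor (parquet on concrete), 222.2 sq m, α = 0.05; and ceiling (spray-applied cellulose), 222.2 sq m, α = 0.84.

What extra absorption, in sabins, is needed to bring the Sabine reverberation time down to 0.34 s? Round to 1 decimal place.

Summing Sᵢαᵢ: 58.698 + 11.110 + 186.648 → A₁ = 256.456 sabins.
Target A₂ = 0.161·800.1/0.34 = 378.871 sabins (V = 800.1 m³).
ΔA = A₂ − A₁ = 378.871 − 256.456 = 122.4 sabins.

122.4 sabins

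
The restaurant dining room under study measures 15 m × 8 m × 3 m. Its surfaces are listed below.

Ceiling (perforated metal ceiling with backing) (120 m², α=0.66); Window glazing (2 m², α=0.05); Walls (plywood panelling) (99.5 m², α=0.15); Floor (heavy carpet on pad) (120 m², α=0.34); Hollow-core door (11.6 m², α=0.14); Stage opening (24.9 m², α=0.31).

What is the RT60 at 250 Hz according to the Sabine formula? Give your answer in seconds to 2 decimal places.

A = Σ Sᵢαᵢ = 120*0.66 + 2*0.05 + 99.5*0.15 + 120*0.34 + 11.6*0.14 + 24.9*0.31 = 144.368 sabins.
V = 15·8·3 = 360 m³.
RT60 = 0.161 · V / A = 0.161 × 360 / 144.368 = 0.40 s.

0.40 sec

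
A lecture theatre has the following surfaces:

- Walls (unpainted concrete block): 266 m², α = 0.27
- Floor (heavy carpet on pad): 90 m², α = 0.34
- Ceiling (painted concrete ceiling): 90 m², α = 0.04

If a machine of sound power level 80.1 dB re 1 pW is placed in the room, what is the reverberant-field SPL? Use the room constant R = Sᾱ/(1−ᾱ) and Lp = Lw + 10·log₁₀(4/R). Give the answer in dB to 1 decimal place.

A = 106.020 sabins; S = 446.0 m².
ᾱ = 0.2377, so room constant R = A/(1−ᾱ) = 139.079 m².
Lp = Lw + 10 log₁₀(4/R) = 80.1 -15.41 = 64.7 dB.

64.7 dB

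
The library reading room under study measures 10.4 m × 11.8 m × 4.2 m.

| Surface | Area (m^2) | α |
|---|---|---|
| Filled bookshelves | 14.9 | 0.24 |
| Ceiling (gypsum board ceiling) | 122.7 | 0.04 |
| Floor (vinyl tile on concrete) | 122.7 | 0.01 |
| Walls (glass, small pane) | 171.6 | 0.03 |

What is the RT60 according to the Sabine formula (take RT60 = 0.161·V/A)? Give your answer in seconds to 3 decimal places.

Summing Sᵢαᵢ: 3.576 + 4.908 + 1.227 + 5.148 → A = 14.859 sabins.
V = 10.4·11.8·4.2 = 515.424 m³.
RT60 = 0.161 · V / A = 0.161 × 515.424 / 14.859 = 5.585 s.

5.585 sec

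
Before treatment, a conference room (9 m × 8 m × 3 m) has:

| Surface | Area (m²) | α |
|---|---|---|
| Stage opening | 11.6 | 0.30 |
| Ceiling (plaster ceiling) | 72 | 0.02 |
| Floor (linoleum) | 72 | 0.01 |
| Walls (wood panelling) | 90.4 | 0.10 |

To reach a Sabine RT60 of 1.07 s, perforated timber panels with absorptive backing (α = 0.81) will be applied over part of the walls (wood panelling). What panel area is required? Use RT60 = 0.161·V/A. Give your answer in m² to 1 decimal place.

25.1

A₁ = Σ Sᵢαᵢ = 11.6·0.30 + 72·0.02 + 72·0.01 + 90.4·0.10 = 14.680 sabins.
V = 216 m³. Target absorption A₂ = 0.161 × 216 / 1.07 = 32.501 sabins.
ΔA needed = 32.501 − 14.680 = 17.821 sabins.
Each m² of panel replacing the walls (wood panelling) adds (0.81 − 0.10) = 0.71 sabins.
Panel area = 17.821 / 0.71 = 25.1 m².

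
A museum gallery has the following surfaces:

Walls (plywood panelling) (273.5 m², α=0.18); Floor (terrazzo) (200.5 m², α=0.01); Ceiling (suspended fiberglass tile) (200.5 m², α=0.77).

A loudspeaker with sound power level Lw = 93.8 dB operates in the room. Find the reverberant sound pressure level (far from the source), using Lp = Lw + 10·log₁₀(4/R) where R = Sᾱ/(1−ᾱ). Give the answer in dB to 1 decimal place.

A = 205.620 sabins; S = 674.5 m².
ᾱ = 205.620/674.5 = 0.3048; R = Sᾱ/(1−ᾱ) = 205.620/(1−0.3048) = 295.771 m².
Lp = Lw + 10 log₁₀(4/R) = 93.8 -18.69 = 75.1 dB.

75.1 dB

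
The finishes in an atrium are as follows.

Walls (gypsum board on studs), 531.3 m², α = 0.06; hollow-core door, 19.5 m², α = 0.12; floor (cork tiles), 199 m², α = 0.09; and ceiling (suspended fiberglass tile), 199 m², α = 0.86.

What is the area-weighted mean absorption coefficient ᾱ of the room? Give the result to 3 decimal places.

0.235

Total surface area S = 948.8 m².
Weighted sum Σ Sα = 223.268.
ᾱ = 223.268 / 948.8 = 0.235.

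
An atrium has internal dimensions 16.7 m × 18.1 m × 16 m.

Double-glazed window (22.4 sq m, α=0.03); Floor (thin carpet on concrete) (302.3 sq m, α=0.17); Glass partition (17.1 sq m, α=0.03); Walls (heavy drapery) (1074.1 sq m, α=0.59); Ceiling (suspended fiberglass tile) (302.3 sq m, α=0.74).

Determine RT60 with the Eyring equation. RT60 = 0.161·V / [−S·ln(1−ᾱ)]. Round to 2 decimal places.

Total surface area S = 22.4 + 302.3 + 17.1 + 1074.1 + 302.3 = 1718.2 sq m.
Absorption A = 22.4×0.03 + 302.3×0.17 + 17.1×0.03 + 1074.1×0.59 + 302.3×0.74 = 909.997 sabins.
ᾱ = 909.997 / 1718.2 = 0.5296.
−S·ln(1−ᾱ) = −1718.2 × ln(1 − 0.5296) = 1295.818.
V = 16.7 × 18.1 × 16 = 4836.32 m³.
RT60 = 0.161 × 4836.32 / 1295.818 = 0.60 s.

0.60 s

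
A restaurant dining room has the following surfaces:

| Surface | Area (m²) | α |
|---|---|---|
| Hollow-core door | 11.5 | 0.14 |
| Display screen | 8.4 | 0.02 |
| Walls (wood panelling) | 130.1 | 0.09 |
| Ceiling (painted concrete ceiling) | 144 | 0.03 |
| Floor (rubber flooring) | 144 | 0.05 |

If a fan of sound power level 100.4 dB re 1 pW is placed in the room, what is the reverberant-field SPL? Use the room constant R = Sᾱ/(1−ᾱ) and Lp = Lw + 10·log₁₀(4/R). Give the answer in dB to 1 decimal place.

92.2 dB

A = 25.007 sabins; S = 438.0 m².
ᾱ = 0.0571, so room constant R = A/(1−ᾱ) = 26.521 m².
Lp = 100.4 + 10·log₁₀(4/26.521) = 100.4 + (-8.22) = 92.2 dB.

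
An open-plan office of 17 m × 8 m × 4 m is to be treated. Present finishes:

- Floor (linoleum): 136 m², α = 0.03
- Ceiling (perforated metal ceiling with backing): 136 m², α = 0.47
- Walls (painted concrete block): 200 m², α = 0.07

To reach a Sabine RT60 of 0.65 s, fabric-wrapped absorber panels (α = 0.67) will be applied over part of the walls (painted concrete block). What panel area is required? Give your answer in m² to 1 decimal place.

Summing Sᵢαᵢ: 4.080 + 63.920 + 14.000 → A₁ = 82.000 sabins.
Required A₂ = 0.161·544/0.65 = 134.745 sabins.
ΔA needed = 134.745 − 82.000 = 52.745 sabins.
Net gain per m²: Δα = 0.67 − 0.07 = 0.60.
Panel area = 52.745 / 0.60 = 87.9 m².

87.9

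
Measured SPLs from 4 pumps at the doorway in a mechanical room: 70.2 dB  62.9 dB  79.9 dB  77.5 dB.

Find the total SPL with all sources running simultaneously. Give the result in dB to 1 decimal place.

Σ 10^(Lᵢ/10) = 1.664e+08.
L_total = 10·log₁₀(1.664e+08) = 82.2 dB.

82.2 dB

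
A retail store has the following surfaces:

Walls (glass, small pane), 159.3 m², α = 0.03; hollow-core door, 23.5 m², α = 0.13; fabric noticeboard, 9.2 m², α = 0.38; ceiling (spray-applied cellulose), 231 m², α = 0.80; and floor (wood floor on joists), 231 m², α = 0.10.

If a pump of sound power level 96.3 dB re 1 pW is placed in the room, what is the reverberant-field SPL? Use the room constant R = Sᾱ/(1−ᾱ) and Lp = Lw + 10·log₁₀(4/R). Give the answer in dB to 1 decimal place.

A = 219.230 sabins; S = 654.0 m².
ᾱ = 219.230/654.0 = 0.3352; R = Sᾱ/(1−ᾱ) = 219.230/(1−0.3352) = 329.768 m².
Lp = Lw + 10 log₁₀(4/R) = 96.3 -19.16 = 77.1 dB.

77.1 dB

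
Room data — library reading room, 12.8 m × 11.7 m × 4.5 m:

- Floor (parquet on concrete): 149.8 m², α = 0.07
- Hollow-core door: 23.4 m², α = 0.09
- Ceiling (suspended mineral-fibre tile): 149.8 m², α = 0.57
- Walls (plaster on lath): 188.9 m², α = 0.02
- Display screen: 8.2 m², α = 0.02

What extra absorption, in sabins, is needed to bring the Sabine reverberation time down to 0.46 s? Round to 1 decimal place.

Total absorption A₁ = 149.8·0.07 + 23.4·0.09 + 149.8·0.57 + 188.9·0.02 + 8.2·0.02
  = 10.486 + 2.106 + 85.386 + 3.778 + 0.164 = 101.920 m² sabins.
V = 673.92 m³. Required absorption A₂ = 0.161 × 673.92 / 0.46 = 235.872 sabins.
Additional absorption ΔA = 235.872 − 101.920 = 134.0 sabins.

134.0 sabins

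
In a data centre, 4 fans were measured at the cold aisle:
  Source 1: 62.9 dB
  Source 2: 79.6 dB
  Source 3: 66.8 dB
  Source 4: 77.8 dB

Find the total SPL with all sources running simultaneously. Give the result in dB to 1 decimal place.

Converting to relative power and adding: 10^(62.9/10) + 10^(79.6/10) + 10^(66.8/10) + 10^(77.8/10) = 1.582e+08.
Back to dB: 10·log₁₀ Σ = 82.0 dB.

82.0 dB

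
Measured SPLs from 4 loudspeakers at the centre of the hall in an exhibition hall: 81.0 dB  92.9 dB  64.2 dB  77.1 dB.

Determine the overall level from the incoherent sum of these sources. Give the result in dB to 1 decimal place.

Σ 10^(Lᵢ/10) = 2.13e+09.
Back to dB: 10·log₁₀ Σ = 93.3 dB.

93.3 dB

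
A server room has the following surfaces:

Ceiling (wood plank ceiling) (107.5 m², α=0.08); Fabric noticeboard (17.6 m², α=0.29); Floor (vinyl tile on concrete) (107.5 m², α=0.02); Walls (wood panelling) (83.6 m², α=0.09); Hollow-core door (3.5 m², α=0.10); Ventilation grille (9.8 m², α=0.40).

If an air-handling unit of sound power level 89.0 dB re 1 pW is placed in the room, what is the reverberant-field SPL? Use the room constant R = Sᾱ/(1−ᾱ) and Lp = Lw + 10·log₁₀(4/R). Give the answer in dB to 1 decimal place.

Σ(Sᵢαᵢ) = 107.5·0.08 + 17.6·0.29 + 107.5·0.02 + 83.6·0.09 + 3.5·0.10 + 9.8·0.40 = 27.648; total area S = 329.5 m².
ᾱ = 27.648/329.5 = 0.0839; R = Sᾱ/(1−ᾱ) = 27.648/(1−0.0839) = 30.180 m².
Lp = Lw + 10 log₁₀(4/R) = 89.0 -8.78 = 80.2 dB.

80.2 dB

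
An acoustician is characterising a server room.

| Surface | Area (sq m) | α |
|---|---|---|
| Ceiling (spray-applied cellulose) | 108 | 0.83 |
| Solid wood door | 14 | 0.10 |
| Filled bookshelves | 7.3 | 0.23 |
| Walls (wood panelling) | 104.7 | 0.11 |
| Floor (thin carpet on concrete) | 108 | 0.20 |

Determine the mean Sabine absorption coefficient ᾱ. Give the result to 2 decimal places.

0.37

S = Σ Sᵢ = 108 + 14 + 7.3 + 104.7 + 108 = 342.0 sq m.
Weighted sum Σ Sα = 125.836.
ᾱ = A/S = 0.37.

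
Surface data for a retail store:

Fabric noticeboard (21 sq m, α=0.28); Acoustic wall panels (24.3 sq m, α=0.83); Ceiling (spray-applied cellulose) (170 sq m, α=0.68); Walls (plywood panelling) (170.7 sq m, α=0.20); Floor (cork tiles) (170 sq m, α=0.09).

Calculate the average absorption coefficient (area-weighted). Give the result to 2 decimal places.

0.34

S = Σ Sᵢ = 21 + 24.3 + 170 + 170.7 + 170 = 556.0 sq m.
A = 21*0.28 + 24.3*0.83 + 170*0.68 + 170.7*0.20 + 170*0.09 = 191.089 sabins.
ᾱ = 191.089 / 556.0 = 0.34.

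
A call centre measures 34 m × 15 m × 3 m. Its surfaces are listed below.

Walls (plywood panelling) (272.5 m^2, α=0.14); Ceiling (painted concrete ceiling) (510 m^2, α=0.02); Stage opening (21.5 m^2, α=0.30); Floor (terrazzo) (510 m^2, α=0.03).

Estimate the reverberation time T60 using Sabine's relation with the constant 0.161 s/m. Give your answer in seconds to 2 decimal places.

3.51 s

Total absorption A = 272.5·0.14 + 510·0.02 + 21.5·0.30 + 510·0.03
  = 38.150 + 10.200 + 6.450 + 15.300 = 70.100 m^2 sabins.
V = 34·15·3 = 1530 m³.
RT60 = 0.161 · V / A = 0.161 × 1530 / 70.100 = 3.51 s.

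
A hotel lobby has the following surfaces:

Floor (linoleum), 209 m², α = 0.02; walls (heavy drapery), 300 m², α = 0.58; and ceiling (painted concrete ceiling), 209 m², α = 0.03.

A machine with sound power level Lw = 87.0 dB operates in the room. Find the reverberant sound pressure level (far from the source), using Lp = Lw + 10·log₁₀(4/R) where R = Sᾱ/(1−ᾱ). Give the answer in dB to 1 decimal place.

69.1 dB

Σ(Sᵢαᵢ) = 209·0.02 + 300·0.58 + 209·0.03 = 184.450; total area S = 718.0 m².
ᾱ = 0.2569, so room constant R = A/(1−ᾱ) = 248.217 m².
Lp = Lw + 10 log₁₀(4/R) = 87.0 -17.93 = 69.1 dB.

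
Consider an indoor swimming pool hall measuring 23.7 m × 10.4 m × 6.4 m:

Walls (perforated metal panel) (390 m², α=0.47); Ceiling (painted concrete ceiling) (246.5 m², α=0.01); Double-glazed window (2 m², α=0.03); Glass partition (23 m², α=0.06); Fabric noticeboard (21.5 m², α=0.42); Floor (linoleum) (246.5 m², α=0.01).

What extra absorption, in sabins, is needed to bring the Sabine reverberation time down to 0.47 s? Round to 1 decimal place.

Summing Sᵢαᵢ: 183.300 + 2.465 + 0.060 + 1.380 + 9.030 + 2.465 → A₁ = 198.700 sabins.
Target A₂ = 0.161·1577.472/0.47 = 540.368 sabins (V = 1577.472 m³).
Additional absorption ΔA = 540.368 − 198.700 = 341.7 sabins.

341.7 sabins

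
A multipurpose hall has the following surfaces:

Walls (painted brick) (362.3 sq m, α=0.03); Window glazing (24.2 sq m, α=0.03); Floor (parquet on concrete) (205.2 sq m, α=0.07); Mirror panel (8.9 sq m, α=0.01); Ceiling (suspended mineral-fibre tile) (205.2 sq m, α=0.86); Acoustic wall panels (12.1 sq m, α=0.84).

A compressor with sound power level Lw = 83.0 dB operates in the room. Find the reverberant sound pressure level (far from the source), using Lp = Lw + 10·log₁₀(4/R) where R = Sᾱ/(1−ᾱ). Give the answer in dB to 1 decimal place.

Σ(Sᵢαᵢ) = 362.3×0.03 + 24.2×0.03 + 205.2×0.07 + 8.9×0.01 + 205.2×0.86 + 12.1×0.84 = 212.684; total area S = 817.9 sq m.
ᾱ = 212.684/817.9 = 0.2600; R = Sᾱ/(1−ᾱ) = 212.684/(1−0.2600) = 287.411 sq m.
Lp = 83.0 + 10·log₁₀(4/287.411) = 83.0 + (-18.56) = 64.4 dB.

64.4 dB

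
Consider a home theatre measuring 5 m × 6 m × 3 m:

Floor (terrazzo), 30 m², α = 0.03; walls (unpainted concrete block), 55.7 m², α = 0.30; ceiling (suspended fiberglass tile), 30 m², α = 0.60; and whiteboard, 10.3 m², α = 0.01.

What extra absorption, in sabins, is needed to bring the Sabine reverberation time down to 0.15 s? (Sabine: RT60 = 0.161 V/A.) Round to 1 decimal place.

60.9 sabins

Total absorption A₁ = 30·0.03 + 55.7·0.30 + 30·0.60 + 10.3·0.01
  = 0.900 + 16.710 + 18.000 + 0.103 = 35.713 m² sabins.
For T = 0.15 s, need A₂ = 0.161·V/T = 0.161·90/0.15 = 96.600 sabins.
ΔA = A₂ − A₁ = 96.600 − 35.713 = 60.9 sabins.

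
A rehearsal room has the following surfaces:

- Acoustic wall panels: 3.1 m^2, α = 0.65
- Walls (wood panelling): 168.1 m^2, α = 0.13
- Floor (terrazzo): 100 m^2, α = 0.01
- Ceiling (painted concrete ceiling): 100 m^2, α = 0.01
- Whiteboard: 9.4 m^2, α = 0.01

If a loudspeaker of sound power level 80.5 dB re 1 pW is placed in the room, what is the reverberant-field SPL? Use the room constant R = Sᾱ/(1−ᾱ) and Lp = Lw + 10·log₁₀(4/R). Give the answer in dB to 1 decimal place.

72.1 dB

Σ(Sᵢαᵢ) = 3.1×0.65 + 168.1×0.13 + 100×0.01 + 100×0.01 + 9.4×0.01 = 25.962; total area S = 380.6 m^2.
ᾱ = 0.0682, so room constant R = A/(1−ᾱ) = 27.862 m^2.
Lp = Lw + 10 log₁₀(4/R) = 80.5 -8.43 = 72.1 dB.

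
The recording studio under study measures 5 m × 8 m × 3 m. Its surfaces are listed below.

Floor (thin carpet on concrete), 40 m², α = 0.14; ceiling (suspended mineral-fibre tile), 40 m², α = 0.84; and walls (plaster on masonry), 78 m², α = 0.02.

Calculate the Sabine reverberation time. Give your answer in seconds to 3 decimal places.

A = Σ Sᵢαᵢ = 40·0.14 + 40·0.84 + 78·0.02 = 40.760 sabins.
Volume V = 5 × 8 × 3 = 120 m³.
T = 0.161 V/A = 0.161·120/40.760 = 0.474 s.

0.474 s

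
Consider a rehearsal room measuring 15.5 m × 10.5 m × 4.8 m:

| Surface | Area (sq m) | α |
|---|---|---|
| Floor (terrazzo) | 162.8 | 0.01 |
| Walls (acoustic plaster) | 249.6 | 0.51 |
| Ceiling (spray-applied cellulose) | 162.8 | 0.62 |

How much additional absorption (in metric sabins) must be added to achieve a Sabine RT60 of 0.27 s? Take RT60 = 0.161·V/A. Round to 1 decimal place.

236.0 sabins

Summing Sᵢαᵢ: 1.628 + 127.296 + 100.936 → A₁ = 229.860 sabins.
Target A₂ = 0.161·781.2/0.27 = 465.827 sabins (V = 781.2 m³).
ΔA = A₂ − A₁ = 465.827 − 229.860 = 236.0 sabins.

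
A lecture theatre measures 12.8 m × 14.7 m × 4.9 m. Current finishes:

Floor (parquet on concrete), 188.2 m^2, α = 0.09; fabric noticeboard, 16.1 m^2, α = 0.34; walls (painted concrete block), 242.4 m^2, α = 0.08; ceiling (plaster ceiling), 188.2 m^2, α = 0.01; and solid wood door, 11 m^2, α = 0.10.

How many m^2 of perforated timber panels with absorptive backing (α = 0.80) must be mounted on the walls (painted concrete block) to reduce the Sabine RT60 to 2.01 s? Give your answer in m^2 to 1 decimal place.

40.4

Summing Sᵢαᵢ: 16.938 + 5.474 + 19.392 + 1.882 + 1.100 → A₁ = 44.786 sabins.
V = 921.984 m³. Target absorption A₂ = 0.161 × 921.984 / 2.01 = 73.850 sabins.
ΔA needed = 73.850 − 44.786 = 29.064 sabins.
Each m^2 of panel replacing the walls (painted concrete block) adds (0.80 − 0.08) = 0.72 sabins.
Panel area = 29.064 / 0.72 = 40.4 m^2.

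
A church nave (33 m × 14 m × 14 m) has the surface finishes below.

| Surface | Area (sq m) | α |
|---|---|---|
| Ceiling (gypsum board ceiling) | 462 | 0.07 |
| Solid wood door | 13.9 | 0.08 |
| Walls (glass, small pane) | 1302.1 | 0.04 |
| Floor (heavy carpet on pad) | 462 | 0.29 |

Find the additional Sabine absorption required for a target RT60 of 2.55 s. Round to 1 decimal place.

A₁ = Σ Sᵢαᵢ = 462*0.07 + 13.9*0.08 + 1302.1*0.04 + 462*0.29 = 219.516 sabins.
For T = 2.55 s, need A₂ = 0.161·V/T = 0.161·6468/2.55 = 408.372 sabins.
Shortfall: 408.372 − 219.516 = 188.9 sabins.

188.9 sabins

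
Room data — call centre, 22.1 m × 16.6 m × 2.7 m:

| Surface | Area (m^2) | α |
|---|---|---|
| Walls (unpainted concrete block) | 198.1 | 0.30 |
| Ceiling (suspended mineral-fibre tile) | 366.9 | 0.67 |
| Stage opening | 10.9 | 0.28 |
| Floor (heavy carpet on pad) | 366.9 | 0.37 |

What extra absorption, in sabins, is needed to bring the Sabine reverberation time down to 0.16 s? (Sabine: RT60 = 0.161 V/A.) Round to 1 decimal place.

A₁ = Σ Sᵢαᵢ = 198.1*0.30 + 366.9*0.67 + 10.9*0.28 + 366.9*0.37 = 444.058 sabins.
For T = 0.16 s, need A₂ = 0.161·V/T = 0.161·990.522/0.16 = 996.713 sabins.
Additional absorption ΔA = 996.713 − 444.058 = 552.7 sabins.

552.7 sabins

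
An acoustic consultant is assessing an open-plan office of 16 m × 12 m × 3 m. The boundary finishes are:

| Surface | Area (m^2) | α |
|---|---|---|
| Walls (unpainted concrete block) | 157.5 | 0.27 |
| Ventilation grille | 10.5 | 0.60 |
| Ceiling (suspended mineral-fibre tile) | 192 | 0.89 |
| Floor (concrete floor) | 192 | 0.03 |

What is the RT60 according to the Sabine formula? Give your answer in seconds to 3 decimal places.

0.411 s

Total absorption A = 157.5*0.27 + 10.5*0.60 + 192*0.89 + 192*0.03
  = 42.525 + 6.300 + 170.880 + 5.760 = 225.465 m^2 sabins.
Room volume: 576 m³.
T = 0.161 V/A = 0.161·576/225.465 = 0.411 s.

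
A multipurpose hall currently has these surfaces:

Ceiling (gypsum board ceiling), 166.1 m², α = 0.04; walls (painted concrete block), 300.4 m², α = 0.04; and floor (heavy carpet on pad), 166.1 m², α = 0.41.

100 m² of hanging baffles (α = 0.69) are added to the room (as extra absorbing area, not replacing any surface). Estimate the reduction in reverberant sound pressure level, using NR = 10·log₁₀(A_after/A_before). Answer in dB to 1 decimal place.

A_before = Σ Sᵢαᵢ = 166.1×0.04 + 300.4×0.04 + 166.1×0.41 = 86.761 sabins.
Treatment contributes 100·0.69 = 69.000 sabins.
New total A_after = 155.761 sabins.
Reduction = 10 log₁₀(A_after/A_before) = 10 log₁₀(1.7953) = 2.5 dB.

2.5 dB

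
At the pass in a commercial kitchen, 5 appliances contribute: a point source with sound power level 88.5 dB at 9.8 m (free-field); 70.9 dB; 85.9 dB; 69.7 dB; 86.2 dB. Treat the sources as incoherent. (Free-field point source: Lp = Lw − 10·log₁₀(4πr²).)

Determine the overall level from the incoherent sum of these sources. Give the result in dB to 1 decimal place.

Source at 9.8 m: Lp = 88.5 − 10·log₁₀(4π·9.8²) = 88.5 − 10·log₁₀(1206.874) = 57.7 dB.
Σ 10^(Lᵢ/10) = 8.281e+08.
Combined level = 10 log₁₀(8.281e+08) = 89.2 dB.

89.2 dB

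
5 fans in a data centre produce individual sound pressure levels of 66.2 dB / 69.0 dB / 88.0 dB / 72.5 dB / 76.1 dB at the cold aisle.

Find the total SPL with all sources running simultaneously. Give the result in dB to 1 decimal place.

88.5 dB

Σ 10^(Lᵢ/10) = 7.016e+08.
Combined level = 10 log₁₀(7.016e+08) = 88.5 dB.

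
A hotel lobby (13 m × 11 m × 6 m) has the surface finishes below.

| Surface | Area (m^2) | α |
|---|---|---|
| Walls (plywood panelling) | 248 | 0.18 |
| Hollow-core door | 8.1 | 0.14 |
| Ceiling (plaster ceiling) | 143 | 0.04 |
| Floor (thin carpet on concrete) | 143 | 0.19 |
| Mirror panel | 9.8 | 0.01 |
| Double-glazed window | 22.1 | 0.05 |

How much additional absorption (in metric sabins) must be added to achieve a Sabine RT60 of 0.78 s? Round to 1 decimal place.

A₁ = Σ Sᵢαᵢ = 248*0.18 + 8.1*0.14 + 143*0.04 + 143*0.19 + 9.8*0.01 + 22.1*0.05 = 79.867 sabins.
V = 858 m³. Required absorption A₂ = 0.161 × 858 / 0.78 = 177.100 sabins.
Shortfall: 177.100 − 79.867 = 97.2 sabins.

97.2 sabins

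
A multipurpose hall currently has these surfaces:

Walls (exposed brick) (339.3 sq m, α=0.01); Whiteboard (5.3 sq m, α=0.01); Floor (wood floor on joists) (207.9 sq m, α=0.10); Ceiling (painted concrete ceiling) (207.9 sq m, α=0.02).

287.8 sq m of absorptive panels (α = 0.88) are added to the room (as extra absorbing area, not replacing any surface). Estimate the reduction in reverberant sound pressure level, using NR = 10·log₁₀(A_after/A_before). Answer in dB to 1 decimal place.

10.0 dB

A_before = Σ Sᵢαᵢ = 339.3×0.01 + 5.3×0.01 + 207.9×0.10 + 207.9×0.02 = 28.394 sabins.
Added absorption = 287.8 × 0.88 = 253.264 sabins.
A_after = 28.394 + 253.264 = 281.658 sabins.
Reduction = 10 log₁₀(A_after/A_before) = 10 log₁₀(9.9196) = 10.0 dB.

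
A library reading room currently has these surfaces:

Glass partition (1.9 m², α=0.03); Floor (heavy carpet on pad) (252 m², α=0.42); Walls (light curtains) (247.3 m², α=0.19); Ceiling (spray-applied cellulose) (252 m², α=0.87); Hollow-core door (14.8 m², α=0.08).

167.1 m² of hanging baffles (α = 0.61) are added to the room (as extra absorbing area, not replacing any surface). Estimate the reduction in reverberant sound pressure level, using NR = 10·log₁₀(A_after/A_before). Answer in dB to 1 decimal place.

1.0 dB

Equivalent absorption area: A_before = 1.9·0.03 + 252·0.42 + 247.3·0.19 + 252·0.87 + 14.8·0.08 = 373.308 m².
Treatment contributes 167.1·0.61 = 101.931 sabins.
New total A_after = 475.239 sabins.
NR = 10·log₁₀(475.239/373.308) = 1.0 dB.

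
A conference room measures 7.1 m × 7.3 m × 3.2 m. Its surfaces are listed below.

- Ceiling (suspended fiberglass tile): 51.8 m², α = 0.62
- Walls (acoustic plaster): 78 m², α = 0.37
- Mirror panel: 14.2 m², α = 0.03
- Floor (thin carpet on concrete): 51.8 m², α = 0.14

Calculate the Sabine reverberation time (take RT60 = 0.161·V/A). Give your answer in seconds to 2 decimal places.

0.39 seconds

Equivalent absorption area: A = 51.8·0.62 + 78·0.37 + 14.2·0.03 + 51.8·0.14 = 68.654 m².
Volume V = 7.1 × 7.3 × 3.2 = 165.856 m³.
T = 0.161 V/A = 0.161·165.856/68.654 = 0.39 s.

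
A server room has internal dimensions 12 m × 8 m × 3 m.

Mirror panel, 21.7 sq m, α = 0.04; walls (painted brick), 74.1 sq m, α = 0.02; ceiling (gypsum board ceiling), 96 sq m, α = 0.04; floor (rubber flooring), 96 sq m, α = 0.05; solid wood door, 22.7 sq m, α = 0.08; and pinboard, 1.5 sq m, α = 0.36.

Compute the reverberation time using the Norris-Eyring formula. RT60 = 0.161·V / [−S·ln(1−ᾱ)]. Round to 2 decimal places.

S = Σ Sᵢ = 312.0 sq m.
Σ(Sᵢαᵢ) = 21.7·0.04 + 74.1·0.02 + 96·0.04 + 96·0.05 + 22.7·0.08 + 1.5·0.36 = 13.346.
ᾱ = 13.346 / 312.0 = 0.0428.
−S·ln(1−ᾱ) = −312.0 × ln(1 − 0.0428) = 13.648.
V = 12 × 8 × 3 = 288 m³.
T = 0.161·V/[−S·ln(1−ᾱ)] = 0.161·288/13.648 = 3.40 s.

3.40 sec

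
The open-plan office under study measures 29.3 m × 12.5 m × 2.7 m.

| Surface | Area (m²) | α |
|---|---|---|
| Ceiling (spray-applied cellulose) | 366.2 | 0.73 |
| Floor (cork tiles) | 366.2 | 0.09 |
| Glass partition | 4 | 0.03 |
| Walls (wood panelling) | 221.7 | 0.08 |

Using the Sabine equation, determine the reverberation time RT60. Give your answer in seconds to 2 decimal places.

Equivalent absorption area: A = 366.2×0.73 + 366.2×0.09 + 4×0.03 + 221.7×0.08 = 318.140 m².
Room volume: 988.875 m³.
RT60 = 0.161 · V / A = 0.161 × 988.875 / 318.140 = 0.50 s.

0.50 sec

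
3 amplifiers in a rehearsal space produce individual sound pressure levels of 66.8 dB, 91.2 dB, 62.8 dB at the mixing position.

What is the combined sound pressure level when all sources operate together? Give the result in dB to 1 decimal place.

Σ 10^(Lᵢ/10) = 1.325e+09.
Back to dB: 10·log₁₀ Σ = 91.2 dB.

91.2 dB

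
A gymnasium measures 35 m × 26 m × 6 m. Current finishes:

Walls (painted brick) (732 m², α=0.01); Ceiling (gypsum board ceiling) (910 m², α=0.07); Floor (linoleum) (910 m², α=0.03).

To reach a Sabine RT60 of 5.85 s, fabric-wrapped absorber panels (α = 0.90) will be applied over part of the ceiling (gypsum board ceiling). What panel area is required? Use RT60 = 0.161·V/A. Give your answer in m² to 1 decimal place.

A₁ = Σ Sᵢαᵢ = 732·0.01 + 910·0.07 + 910·0.03 = 98.320 sabins.
Required A₂ = 0.161·5460/5.85 = 150.267 sabins.
Absorption to add: 150.267 − 98.320 = 51.947 sabins.
Net gain per m²: Δα = 0.90 − 0.07 = 0.83.
Panel area = 51.947 / 0.83 = 62.6 m².

62.6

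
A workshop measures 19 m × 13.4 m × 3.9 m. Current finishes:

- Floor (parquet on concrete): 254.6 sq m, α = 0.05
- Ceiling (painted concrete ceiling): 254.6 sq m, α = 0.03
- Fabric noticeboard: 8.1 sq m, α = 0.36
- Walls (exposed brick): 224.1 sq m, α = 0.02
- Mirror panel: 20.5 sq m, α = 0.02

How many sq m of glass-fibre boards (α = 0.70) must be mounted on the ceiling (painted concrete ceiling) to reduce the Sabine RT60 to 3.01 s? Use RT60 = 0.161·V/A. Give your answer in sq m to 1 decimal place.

Total absorption A₁ = 254.6·0.05 + 254.6·0.03 + 8.1·0.36 + 224.1·0.02 + 20.5·0.02
  = 12.730 + 7.638 + 2.916 + 4.482 + 0.410 = 28.176 sq m sabins.
V = 992.94 m³. Target absorption A₂ = 0.161 × 992.94 / 3.01 = 53.111 sabins.
Absorption to add: 53.111 − 28.176 = 24.935 sabins.
Net gain per sq m: Δα = 0.70 − 0.03 = 0.67.
Panel area = 24.935 / 0.67 = 37.2 sq m.

37.2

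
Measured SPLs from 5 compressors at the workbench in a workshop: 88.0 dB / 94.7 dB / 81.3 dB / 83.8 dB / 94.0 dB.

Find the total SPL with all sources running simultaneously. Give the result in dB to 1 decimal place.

Converting to relative power and adding: 10^(88.0/10) + 10^(94.7/10) + 10^(81.3/10) + 10^(83.8/10) + 10^(94.0/10) = 6.469e+09.
Back to dB: 10·log₁₀ Σ = 98.1 dB.

98.1 dB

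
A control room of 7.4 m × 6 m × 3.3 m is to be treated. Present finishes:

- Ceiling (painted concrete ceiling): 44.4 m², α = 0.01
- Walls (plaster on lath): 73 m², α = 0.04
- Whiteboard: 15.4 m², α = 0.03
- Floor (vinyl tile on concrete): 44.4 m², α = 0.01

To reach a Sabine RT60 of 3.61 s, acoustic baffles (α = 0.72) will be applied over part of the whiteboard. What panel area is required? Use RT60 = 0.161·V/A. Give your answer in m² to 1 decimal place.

Summing Sᵢαᵢ: 0.444 + 2.920 + 0.462 + 0.444 → A₁ = 4.270 sabins.
Required A₂ = 0.161·146.52/3.61 = 6.535 sabins.
Absorption to add: 6.535 − 4.270 = 2.265 sabins.
Net gain per m²: Δα = 0.72 − 0.03 = 0.69.
Panel area = 2.265 / 0.69 = 3.3 m².

3.3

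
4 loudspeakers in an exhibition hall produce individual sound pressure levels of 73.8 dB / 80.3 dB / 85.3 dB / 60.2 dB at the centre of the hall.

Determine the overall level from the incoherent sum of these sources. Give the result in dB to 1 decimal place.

Sum in the linear (power) domain: Σ 10^(Lᵢ/10) = 10^(73.8/10) + 10^(80.3/10) + 10^(85.3/10) + 10^(60.2/10) = 4.71e+08.
L_total = 10·log₁₀(4.71e+08) = 86.7 dB.

86.7 dB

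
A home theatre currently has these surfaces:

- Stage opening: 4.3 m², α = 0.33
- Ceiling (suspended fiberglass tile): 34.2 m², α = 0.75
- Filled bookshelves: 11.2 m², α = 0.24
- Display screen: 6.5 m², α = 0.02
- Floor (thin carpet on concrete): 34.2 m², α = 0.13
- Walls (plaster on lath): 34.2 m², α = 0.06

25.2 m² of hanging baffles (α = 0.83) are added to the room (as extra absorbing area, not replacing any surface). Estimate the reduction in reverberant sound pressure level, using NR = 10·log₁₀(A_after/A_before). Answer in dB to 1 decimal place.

A_before = Σ Sᵢαᵢ = 4.3·0.33 + 34.2·0.75 + 11.2·0.24 + 6.5·0.02 + 34.2·0.13 + 34.2·0.06 = 36.385 sabins.
Treatment contributes 25.2·0.83 = 20.916 sabins.
A_after = 36.385 + 20.916 = 57.301 sabins.
Reduction = 10 log₁₀(A_after/A_before) = 10 log₁₀(1.5749) = 2.0 dB.

2.0 dB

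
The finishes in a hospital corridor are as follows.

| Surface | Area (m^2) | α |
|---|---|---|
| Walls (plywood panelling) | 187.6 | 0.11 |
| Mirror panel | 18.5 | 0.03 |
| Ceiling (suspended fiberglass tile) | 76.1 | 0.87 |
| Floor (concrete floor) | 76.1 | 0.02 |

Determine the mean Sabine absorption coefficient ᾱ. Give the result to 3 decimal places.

0.248

Total surface area S = 358.3 m^2.
Σ(Sᵢαᵢ) = 187.6*0.11 + 18.5*0.03 + 76.1*0.87 + 76.1*0.02 = 88.920.
ᾱ = A/S = 0.248.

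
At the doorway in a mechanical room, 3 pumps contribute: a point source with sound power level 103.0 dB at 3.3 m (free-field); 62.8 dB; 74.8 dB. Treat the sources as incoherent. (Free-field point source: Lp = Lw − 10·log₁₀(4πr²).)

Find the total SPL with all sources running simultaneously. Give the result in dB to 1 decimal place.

82.5 dB

Source at 3.3 m: Lp = 103.0 − 10·log₁₀(4π·3.3²) = 103.0 − 10·log₁₀(136.848) = 81.6 dB.
Sum in the linear (power) domain: Σ 10^(Lᵢ/10) = 10^(81.6/10) + 10^(62.8/10) + 10^(74.8/10) = 1.766e+08.
Back to dB: 10·log₁₀ Σ = 82.5 dB.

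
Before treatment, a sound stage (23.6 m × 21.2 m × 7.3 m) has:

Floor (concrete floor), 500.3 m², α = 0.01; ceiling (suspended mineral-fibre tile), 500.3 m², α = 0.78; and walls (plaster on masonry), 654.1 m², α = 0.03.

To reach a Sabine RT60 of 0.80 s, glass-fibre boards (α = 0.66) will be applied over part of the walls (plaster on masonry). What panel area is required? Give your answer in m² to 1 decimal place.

A₁ = Σ Sᵢαᵢ = 500.3·0.01 + 500.3·0.78 + 654.1·0.03 = 414.860 sabins.
Required A₂ = 0.161·3652.336/0.80 = 735.033 sabins.
ΔA needed = 735.033 − 414.860 = 320.173 sabins.
Net gain per m²: Δα = 0.66 − 0.03 = 0.63.
Panel area = 320.173 / 0.63 = 508.2 m².

508.2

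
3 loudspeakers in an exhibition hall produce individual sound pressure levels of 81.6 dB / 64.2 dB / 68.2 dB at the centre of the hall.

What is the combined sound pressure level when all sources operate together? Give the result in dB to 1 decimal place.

81.9 dB

Σ 10^(Lᵢ/10) = 1.538e+08.
L_total = 10·log₁₀(1.538e+08) = 81.9 dB.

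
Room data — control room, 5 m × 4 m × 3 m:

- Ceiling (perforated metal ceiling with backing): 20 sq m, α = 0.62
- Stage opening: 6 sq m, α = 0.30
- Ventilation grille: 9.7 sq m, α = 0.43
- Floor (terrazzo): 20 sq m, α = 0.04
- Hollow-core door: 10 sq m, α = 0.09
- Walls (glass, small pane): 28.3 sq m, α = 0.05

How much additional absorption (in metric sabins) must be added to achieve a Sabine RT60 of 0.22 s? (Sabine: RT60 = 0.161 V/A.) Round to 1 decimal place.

22.4 sabins

Summing Sᵢαᵢ: 12.400 + 1.800 + 4.171 + 0.800 + 0.900 + 1.415 → A₁ = 21.486 sabins.
V = 60 m³. Required absorption A₂ = 0.161 × 60 / 0.22 = 43.909 sabins.
Shortfall: 43.909 − 21.486 = 22.4 sabins.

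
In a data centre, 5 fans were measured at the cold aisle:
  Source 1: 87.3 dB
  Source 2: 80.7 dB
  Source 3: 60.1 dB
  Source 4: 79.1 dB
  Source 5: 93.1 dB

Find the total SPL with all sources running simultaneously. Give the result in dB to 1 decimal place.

Converting to relative power and adding: 10^(87.3/10) + 10^(80.7/10) + 10^(60.1/10) + 10^(79.1/10) + 10^(93.1/10) = 2.779e+09.
Back to dB: 10·log₁₀ Σ = 94.4 dB.

94.4 dB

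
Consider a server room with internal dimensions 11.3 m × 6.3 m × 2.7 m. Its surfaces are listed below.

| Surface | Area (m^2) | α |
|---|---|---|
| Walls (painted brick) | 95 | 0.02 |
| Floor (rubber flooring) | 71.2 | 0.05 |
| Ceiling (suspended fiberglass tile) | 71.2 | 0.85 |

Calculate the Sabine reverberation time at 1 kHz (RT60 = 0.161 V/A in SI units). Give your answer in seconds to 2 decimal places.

Summing Sᵢαᵢ: 1.900 + 3.560 + 60.520 → A = 65.980 sabins.
Room volume: 192.213 m³.
RT60 = 0.161 · V / A = 0.161 × 192.213 / 65.980 = 0.47 s.

0.47 s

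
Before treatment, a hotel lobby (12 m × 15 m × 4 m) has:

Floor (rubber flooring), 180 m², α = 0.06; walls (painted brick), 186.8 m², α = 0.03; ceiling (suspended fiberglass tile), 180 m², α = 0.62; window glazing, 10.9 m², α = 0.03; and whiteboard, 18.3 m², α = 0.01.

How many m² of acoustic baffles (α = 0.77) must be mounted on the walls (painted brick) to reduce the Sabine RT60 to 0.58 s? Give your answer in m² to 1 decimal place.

Summing Sᵢαᵢ: 10.800 + 5.604 + 111.600 + 0.327 + 0.183 → A₁ = 128.514 sabins.
V = 720 m³. Target absorption A₂ = 0.161 × 720 / 0.58 = 199.862 sabins.
ΔA needed = 199.862 − 128.514 = 71.348 sabins.
Each m² of panel replacing the walls (painted brick) adds (0.77 − 0.03) = 0.74 sabins.
Area = ΔA/Δα = 71.348/0.74 = 96.4 m².

96.4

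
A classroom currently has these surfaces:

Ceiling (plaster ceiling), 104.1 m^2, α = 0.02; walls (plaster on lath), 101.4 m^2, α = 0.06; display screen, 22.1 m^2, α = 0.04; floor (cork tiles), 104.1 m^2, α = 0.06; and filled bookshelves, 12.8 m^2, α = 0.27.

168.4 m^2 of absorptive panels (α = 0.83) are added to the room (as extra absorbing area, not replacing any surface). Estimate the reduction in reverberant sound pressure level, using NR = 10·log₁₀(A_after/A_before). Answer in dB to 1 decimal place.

A_before = Σ Sᵢαᵢ = 104.1·0.02 + 101.4·0.06 + 22.1·0.04 + 104.1·0.06 + 12.8·0.27 = 18.752 sabins.
Treatment contributes 168.4·0.83 = 139.772 sabins.
A_after = 18.752 + 139.772 = 158.524 sabins.
Reduction = 10 log₁₀(A_after/A_before) = 10 log₁₀(8.4537) = 9.3 dB.

9.3 dB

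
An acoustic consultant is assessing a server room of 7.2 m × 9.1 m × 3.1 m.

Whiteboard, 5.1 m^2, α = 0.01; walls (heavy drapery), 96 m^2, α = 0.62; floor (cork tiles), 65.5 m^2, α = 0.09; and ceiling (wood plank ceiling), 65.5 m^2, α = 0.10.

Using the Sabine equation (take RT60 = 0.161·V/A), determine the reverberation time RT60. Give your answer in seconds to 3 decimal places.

0.454 s

Summing Sᵢαᵢ: 0.051 + 59.520 + 5.895 + 6.550 → A = 72.016 sabins.
Volume V = 7.2 × 9.1 × 3.1 = 203.112 m³.
Sabine: RT60 = 0.161 × 203.112 / 72.016 = 0.454 s.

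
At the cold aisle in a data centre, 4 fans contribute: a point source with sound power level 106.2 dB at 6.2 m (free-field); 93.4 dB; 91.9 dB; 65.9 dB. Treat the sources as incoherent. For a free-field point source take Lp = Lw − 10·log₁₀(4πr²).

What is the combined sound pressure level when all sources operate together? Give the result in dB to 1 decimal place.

Source at 6.2 m: Lp = 106.2 − 10·log₁₀(4π·6.2²) = 106.2 − 10·log₁₀(483.051) = 79.4 dB.
Converting to relative power and adding: 10^(79.4/10) + 10^(93.4/10) + 10^(91.9/10) + 10^(65.9/10) = 3.828e+09.
Back to dB: 10·log₁₀ Σ = 95.8 dB.

95.8 dB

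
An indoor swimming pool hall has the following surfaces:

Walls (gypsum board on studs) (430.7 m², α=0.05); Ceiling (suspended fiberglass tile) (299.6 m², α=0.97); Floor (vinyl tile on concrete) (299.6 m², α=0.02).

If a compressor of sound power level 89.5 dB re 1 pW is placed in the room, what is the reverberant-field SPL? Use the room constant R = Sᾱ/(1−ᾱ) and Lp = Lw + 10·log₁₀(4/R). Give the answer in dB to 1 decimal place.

Σ(Sᵢαᵢ) = 430.7×0.05 + 299.6×0.97 + 299.6×0.02 = 318.139; total area S = 1029.9 m².
ᾱ = 318.139/1029.9 = 0.3089; R = Sᾱ/(1−ᾱ) = 318.139/(1−0.3089) = 460.337 m².
Lp = 89.5 + 10·log₁₀(4/460.337) = 89.5 + (-20.61) = 68.9 dB.

68.9 dB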